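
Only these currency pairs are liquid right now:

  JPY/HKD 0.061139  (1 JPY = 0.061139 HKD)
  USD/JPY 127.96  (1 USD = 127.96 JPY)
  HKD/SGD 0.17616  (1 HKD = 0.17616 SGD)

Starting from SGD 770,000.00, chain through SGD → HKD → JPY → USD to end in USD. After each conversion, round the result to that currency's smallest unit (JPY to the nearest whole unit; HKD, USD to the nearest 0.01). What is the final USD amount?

SGD 770,000.00 ÷ 0.17616 = HKD 4,371,026.34
HKD 4,371,026.34 ÷ 0.061139 = JPY 71,493,259
JPY 71,493,259 ÷ 127.96 = USD 558,715.68

USD 558,715.68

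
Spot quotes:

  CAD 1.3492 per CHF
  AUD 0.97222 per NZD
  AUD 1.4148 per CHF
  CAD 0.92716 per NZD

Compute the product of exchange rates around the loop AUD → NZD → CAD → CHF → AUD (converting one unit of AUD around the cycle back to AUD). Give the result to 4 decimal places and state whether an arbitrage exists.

1.0000 (no arbitrage)

Around AUD → NZD → CAD → CHF → AUD: 1 ÷ 0.97222 × 0.92716 ÷ 1.3492 × 1.4148 = 1.000020
Product ≈ 1 (deviation 0.002%, within rounding noise).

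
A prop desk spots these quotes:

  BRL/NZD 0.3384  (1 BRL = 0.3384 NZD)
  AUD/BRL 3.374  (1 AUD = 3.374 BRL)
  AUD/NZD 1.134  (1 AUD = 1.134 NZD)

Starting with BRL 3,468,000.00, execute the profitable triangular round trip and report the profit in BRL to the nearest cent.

Profitable loop is BRL → NZD → AUD → BRL:
BRL 3,468,000.00 × 0.3384 = NZD 1,173,571.20
NZD 1,173,571.20 ÷ 1.134 = AUD 1,034,895.24
AUD 1,034,895.24 × 3.374 = BRL 3,491,736.53
Profit = BRL 3,491,736.53 − BRL 3,468,000.00

Profit: BRL 23,736.53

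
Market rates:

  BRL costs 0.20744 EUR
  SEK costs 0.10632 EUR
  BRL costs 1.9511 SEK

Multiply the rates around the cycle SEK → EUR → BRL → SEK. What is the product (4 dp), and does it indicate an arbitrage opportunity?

1.0000 (no arbitrage)

Around SEK → EUR → BRL → SEK: 1 × 0.10632 ÷ 0.20744 × 1.9511 = 1.000005
Product ≈ 1 (deviation 0.000%, within rounding noise).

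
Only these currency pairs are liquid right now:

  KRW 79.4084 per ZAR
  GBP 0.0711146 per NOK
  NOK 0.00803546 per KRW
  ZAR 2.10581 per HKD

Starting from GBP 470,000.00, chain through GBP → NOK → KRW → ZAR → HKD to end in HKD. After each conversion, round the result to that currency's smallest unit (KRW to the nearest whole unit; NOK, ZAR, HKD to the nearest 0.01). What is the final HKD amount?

HKD 4,918,613.68

GBP 470,000.00 ÷ 0.0711146 = NOK 6,609,050.74
NOK 6,609,050.74 ÷ 0.00803546 = KRW 822,485,675
KRW 822,485,675 ÷ 79.4084 = ZAR 10,357,665.88
ZAR 10,357,665.88 ÷ 2.10581 = HKD 4,918,613.68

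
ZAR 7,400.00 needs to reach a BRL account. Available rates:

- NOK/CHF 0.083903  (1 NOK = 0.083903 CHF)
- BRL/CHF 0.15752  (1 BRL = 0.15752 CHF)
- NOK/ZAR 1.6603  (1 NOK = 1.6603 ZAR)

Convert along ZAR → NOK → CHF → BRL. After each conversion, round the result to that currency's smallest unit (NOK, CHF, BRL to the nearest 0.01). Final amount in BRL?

BRL 2,374.05

ZAR 7,400.00 ÷ 1.6603 = NOK 4,457.03
NOK 4,457.03 × 0.083903 = CHF 373.96
CHF 373.96 ÷ 0.15752 = BRL 2,374.05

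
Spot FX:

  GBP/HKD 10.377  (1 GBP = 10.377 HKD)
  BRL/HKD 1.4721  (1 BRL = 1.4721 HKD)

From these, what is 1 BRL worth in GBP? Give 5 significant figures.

BRL/GBP = 0.14186

1 BRL × 1.4721 = 1.4721 HKD
1.4721 HKD ÷ 10.377 = 0.141862 GBP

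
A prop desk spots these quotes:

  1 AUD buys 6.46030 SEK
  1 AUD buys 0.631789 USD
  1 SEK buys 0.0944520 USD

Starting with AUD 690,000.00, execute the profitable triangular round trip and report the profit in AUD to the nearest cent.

Profitable loop is AUD → USD → SEK → AUD:
AUD 690,000.00 × 0.631789 = USD 435,934.41
USD 435,934.41 ÷ 0.0944520 = SEK 4,615,406.87
SEK 4,615,406.87 ÷ 6.46030 = AUD 714,426.09
Profit = AUD 714,426.09 − AUD 690,000.00

Profit: AUD 24,426.09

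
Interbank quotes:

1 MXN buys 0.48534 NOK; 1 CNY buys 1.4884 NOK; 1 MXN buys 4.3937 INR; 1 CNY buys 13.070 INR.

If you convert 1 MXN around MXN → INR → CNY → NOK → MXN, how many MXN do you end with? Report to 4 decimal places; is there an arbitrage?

Around MXN → INR → CNY → NOK → MXN: 1 × 4.3937 ÷ 13.070 × 1.4884 ÷ 0.48534 = 1.030928
Product > 1; profitable direction is MXN → INR → CNY → NOK → MXN.

1.0309 (arbitrage exists)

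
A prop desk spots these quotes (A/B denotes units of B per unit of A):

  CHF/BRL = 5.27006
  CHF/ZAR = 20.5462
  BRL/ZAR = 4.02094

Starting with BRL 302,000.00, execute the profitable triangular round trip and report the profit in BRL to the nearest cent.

Profitable loop is BRL → ZAR → CHF → BRL:
BRL 302,000.00 × 4.02094 = ZAR 1,214,323.88
ZAR 1,214,323.88 ÷ 20.5462 = CHF 59,102.12
CHF 59,102.12 × 5.27006 = BRL 311,471.69
Profit = BRL 311,471.69 − BRL 302,000.00

Profit: BRL 9,471.69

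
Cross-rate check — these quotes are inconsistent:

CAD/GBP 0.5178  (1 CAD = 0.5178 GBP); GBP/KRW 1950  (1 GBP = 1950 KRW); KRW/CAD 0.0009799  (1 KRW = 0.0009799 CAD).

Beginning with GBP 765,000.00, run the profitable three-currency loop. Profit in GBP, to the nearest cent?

Profitable loop is GBP → CAD → KRW → GBP:
GBP 765,000.00 ÷ 0.5178 = CAD 1,477,404.40
CAD 1,477,404.40 ÷ 0.0009799 = KRW 1,507,709,361
KRW 1,507,709,361 ÷ 1950 = GBP 773,184.29
Profit = GBP 773,184.29 − GBP 765,000.00

Profit: GBP 8,184.29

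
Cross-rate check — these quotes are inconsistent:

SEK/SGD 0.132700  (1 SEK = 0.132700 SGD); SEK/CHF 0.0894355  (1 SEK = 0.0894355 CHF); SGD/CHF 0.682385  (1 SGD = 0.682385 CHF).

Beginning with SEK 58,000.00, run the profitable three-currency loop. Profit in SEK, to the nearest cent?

Profitable loop is SEK → SGD → CHF → SEK:
SEK 58,000.00 × 0.132700 = SGD 7,696.60
SGD 7,696.60 × 0.682385 = CHF 5,252.04
CHF 5,252.04 ÷ 0.0894355 = SEK 58,724.38
Profit = SEK 58,724.38 − SEK 58,000.00

Profit: SEK 724.38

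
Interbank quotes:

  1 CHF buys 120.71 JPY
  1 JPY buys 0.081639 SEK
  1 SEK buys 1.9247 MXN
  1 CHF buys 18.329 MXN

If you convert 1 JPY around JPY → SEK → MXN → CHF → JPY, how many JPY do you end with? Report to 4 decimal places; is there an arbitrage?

1.0348 (arbitrage exists)

Around JPY → SEK → MXN → CHF → JPY: 1 × 0.081639 × 1.9247 ÷ 18.329 × 120.71 = 1.034821
Product > 1; profitable direction is JPY → SEK → MXN → CHF → JPY.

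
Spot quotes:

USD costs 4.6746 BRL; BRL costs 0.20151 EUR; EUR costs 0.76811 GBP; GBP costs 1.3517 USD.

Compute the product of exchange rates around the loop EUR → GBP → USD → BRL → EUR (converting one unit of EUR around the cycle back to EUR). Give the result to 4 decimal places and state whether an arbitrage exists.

Around EUR → GBP → USD → BRL → EUR: 1 × 0.76811 × 1.3517 × 4.6746 × 0.20151 = 0.978013
Product < 1; profitable direction is EUR → BRL → USD → GBP → EUR.

0.9780 (arbitrage exists)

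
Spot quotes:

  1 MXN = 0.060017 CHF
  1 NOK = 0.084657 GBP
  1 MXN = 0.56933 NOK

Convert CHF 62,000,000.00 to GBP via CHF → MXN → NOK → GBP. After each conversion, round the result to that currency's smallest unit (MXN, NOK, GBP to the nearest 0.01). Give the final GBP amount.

GBP 49,790,254.90

CHF 62,000,000.00 ÷ 0.060017 = MXN 1,033,040,638.49
MXN 1,033,040,638.49 × 0.56933 = NOK 588,141,026.71
NOK 588,141,026.71 × 0.084657 = GBP 49,790,254.90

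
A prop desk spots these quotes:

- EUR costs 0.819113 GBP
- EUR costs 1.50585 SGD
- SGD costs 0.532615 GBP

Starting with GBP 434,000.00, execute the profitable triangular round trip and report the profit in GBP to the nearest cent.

Profit: GBP 9,239.48

Profitable loop is GBP → SGD → EUR → GBP:
GBP 434,000.00 ÷ 0.532615 = SGD 814,847.50
SGD 814,847.50 ÷ 1.50585 = EUR 541,121.29
EUR 541,121.29 × 0.819113 = GBP 443,239.48
Profit = GBP 443,239.48 − GBP 434,000.00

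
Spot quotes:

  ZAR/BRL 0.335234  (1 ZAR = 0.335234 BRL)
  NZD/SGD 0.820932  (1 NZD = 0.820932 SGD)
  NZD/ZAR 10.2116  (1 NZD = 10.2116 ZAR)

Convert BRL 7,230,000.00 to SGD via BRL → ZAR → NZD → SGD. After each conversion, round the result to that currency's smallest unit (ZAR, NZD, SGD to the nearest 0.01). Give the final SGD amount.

SGD 1,733,818.48

BRL 7,230,000.00 ÷ 0.335234 = ZAR 21,567,024.82
ZAR 21,567,024.82 ÷ 10.2116 = NZD 2,112,012.30
NZD 2,112,012.30 × 0.820932 = SGD 1,733,818.48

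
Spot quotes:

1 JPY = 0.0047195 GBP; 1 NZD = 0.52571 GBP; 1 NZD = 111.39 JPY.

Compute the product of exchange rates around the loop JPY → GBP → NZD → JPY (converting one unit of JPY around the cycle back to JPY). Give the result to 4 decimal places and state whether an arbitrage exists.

Around JPY → GBP → NZD → JPY: 1 × 0.0047195 ÷ 0.52571 × 111.39 = 0.999991
Product ≈ 1 (deviation 0.001%, within rounding noise).

1.0000 (no arbitrage)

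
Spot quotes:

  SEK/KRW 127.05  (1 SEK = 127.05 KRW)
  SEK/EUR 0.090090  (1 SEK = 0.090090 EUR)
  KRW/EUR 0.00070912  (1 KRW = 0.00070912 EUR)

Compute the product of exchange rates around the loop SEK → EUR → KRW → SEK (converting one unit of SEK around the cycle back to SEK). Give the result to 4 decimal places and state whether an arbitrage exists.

Around SEK → EUR → KRW → SEK: 1 × 0.090090 ÷ 0.00070912 ÷ 127.05 = 0.999959
Product ≈ 1 (deviation 0.004%, within rounding noise).

1.0000 (no arbitrage)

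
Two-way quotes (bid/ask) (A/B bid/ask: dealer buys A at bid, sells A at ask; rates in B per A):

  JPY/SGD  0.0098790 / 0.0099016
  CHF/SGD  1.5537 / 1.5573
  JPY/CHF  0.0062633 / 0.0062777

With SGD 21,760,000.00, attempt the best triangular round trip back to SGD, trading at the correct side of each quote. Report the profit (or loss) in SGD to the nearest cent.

Net profit: SGD 228,673.73

Best loop SGD → CHF → JPY → SGD:
SGD 21,760,000.00 ÷ 1.5573 (buy CHF at ask) = CHF 13,972,901.82
CHF 13,972,901.82 ÷ 0.0062777 (buy JPY at ask) = JPY 2,225,799,547
JPY 2,225,799,547 × 0.0098790 (sell JPY at bid) = SGD 21,988,673.73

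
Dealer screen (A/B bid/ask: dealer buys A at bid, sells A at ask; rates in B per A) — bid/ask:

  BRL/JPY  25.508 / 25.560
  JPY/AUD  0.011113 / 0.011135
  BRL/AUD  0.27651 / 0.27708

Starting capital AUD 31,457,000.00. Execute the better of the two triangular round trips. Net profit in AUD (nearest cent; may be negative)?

Best loop AUD → BRL → JPY → AUD:
AUD 31,457,000.00 ÷ 0.27708 (buy BRL at ask) = BRL 113,530,388.34
BRL 113,530,388.34 × 25.508 (sell BRL at bid) = JPY 2,895,933,146
JPY 2,895,933,146 × 0.011113 (sell JPY at bid) = AUD 32,182,505.05

Net profit: AUD 725,505.05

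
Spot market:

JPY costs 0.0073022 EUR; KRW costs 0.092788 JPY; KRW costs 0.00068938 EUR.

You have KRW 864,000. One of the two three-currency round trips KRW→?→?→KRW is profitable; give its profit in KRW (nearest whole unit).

Profit: KRW 15,077

Profitable loop is KRW → EUR → JPY → KRW:
KRW 864,000 × 0.00068938 = EUR 595.62
EUR 595.62 ÷ 0.0073022 = JPY 81,568
JPY 81,568 ÷ 0.092788 = KRW 879,077
Profit = KRW 879,077 − KRW 864,000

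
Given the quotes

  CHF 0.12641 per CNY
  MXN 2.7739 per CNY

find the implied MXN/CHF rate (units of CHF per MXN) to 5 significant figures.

MXN/CHF = 0.045571

1 MXN ÷ 2.7739 = 0.360503 CNY
0.360503 CNY × 0.12641 = 0.0455712 CHF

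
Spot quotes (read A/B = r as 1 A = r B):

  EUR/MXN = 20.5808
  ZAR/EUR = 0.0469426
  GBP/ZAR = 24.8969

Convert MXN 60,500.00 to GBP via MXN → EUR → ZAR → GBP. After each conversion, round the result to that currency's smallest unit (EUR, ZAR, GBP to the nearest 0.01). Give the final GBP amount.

GBP 2,515.24

MXN 60,500.00 ÷ 20.5808 = EUR 2,939.63
EUR 2,939.63 ÷ 0.0469426 = ZAR 62,621.80
ZAR 62,621.80 ÷ 24.8969 = GBP 2,515.24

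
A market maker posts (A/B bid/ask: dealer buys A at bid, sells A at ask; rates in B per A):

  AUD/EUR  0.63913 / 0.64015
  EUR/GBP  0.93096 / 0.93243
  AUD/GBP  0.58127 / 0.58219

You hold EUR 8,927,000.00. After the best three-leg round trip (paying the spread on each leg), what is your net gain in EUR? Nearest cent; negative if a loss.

Net profit: EUR 196,490.37

Best loop EUR → GBP → AUD → EUR:
EUR 8,927,000.00 × 0.93096 (sell EUR at bid) = GBP 8,310,679.92
GBP 8,310,679.92 ÷ 0.58219 (buy AUD at ask) = AUD 14,274,858.59
AUD 14,274,858.59 × 0.63913 (sell AUD at bid) = EUR 9,123,490.37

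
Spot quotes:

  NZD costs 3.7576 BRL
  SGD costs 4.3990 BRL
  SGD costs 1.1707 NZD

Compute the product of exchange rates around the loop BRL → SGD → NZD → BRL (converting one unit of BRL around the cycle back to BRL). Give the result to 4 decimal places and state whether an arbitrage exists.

Around BRL → SGD → NZD → BRL: 1 ÷ 4.3990 × 1.1707 × 3.7576 = 1.000005
Product ≈ 1 (deviation 0.001%, within rounding noise).

1.0000 (no arbitrage)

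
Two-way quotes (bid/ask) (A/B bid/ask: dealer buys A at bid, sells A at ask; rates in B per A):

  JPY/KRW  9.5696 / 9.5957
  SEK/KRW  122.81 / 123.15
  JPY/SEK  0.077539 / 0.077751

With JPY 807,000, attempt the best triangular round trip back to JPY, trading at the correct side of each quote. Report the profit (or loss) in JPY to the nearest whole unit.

Best loop JPY → KRW → SEK → JPY:
JPY 807,000 × 9.5696 (sell JPY at bid) = KRW 7,722,667
KRW 7,722,667 ÷ 123.15 (buy SEK at ask) = SEK 62,709.44
SEK 62,709.44 ÷ 0.077751 (buy JPY at ask) = JPY 806,542

Net result: JPY -458 (no profitable arbitrage after spreads)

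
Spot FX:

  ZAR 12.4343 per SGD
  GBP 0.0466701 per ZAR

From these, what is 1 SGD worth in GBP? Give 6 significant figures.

1 SGD × 12.4343 = 12.4343 ZAR
12.4343 ZAR × 0.0466701 = 0.58031 GBP

SGD/GBP = 0.580310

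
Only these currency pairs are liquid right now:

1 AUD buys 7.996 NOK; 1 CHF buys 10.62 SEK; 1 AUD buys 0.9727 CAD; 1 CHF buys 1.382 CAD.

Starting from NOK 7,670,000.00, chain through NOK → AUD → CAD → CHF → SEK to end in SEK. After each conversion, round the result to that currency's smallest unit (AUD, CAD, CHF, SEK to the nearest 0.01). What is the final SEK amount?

SEK 7,169,980.32

NOK 7,670,000.00 ÷ 7.996 = AUD 959,229.61
AUD 959,229.61 × 0.9727 = CAD 933,042.64
CAD 933,042.64 ÷ 1.382 = CHF 675,139.39
CHF 675,139.39 × 10.62 = SEK 7,169,980.32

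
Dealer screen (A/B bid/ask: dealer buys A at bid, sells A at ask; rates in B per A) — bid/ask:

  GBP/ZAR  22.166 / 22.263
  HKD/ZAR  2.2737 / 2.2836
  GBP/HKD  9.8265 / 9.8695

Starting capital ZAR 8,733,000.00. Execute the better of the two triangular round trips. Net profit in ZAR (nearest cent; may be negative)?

Best loop ZAR → GBP → HKD → ZAR:
ZAR 8,733,000.00 ÷ 22.263 (buy GBP at ask) = GBP 392,265.19
GBP 392,265.19 × 9.8265 (sell GBP at bid) = HKD 3,854,593.92
HKD 3,854,593.92 × 2.2737 (sell HKD at bid) = ZAR 8,764,190.20

Net profit: ZAR 31,190.20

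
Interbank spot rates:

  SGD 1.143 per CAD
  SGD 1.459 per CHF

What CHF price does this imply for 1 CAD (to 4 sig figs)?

CAD/CHF = 0.7834

1 CAD × 1.143 = 1.143 SGD
1.143 SGD ÷ 1.459 = 0.783413 CHF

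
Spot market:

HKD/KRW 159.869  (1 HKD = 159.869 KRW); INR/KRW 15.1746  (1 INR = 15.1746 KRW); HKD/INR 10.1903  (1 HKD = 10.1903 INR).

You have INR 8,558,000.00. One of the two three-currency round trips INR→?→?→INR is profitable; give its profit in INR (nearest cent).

Profitable loop is INR → HKD → KRW → INR:
INR 8,558,000.00 ÷ 10.1903 = HKD 839,818.26
HKD 839,818.26 × 159.869 = KRW 134,260,905
KRW 134,260,905 ÷ 15.1746 = INR 8,847,739.33
Profit = INR 8,847,739.33 − INR 8,558,000.00

Profit: INR 289,739.33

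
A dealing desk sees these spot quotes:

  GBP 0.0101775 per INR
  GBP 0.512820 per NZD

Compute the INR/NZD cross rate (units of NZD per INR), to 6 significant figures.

INR/NZD = 0.0198461

1 INR × 0.0101775 = 0.0101775 GBP
0.0101775 GBP ÷ 0.512820 = 0.0198461 NZD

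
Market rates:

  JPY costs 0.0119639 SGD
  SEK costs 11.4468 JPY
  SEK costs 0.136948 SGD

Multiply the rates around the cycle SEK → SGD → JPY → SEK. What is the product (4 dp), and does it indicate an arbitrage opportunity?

1.0000 (no arbitrage)

Around SEK → SGD → JPY → SEK: 1 × 0.136948 ÷ 0.0119639 ÷ 11.4468 = 0.999997
Product ≈ 1 (deviation 0.000%, within rounding noise).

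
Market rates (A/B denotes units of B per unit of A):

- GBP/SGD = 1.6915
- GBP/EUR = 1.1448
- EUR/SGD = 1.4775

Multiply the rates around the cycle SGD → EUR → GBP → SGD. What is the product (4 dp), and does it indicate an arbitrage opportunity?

Around SGD → EUR → GBP → SGD: 1 ÷ 1.4775 ÷ 1.1448 × 1.6915 = 1.000034
Product ≈ 1 (deviation 0.003%, within rounding noise).

1.0000 (no arbitrage)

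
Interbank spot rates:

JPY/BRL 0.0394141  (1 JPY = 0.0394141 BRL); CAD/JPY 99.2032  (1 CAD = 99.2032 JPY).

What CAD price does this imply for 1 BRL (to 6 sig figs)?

BRL/CAD = 0.255754

1 BRL ÷ 0.0394141 = 25.3716 JPY
25.3716 JPY ÷ 99.2032 = 0.255754 CAD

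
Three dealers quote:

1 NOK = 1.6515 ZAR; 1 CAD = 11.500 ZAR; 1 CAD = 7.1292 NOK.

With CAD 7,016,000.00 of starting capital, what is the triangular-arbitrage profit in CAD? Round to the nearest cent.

Profitable loop is CAD → NOK → ZAR → CAD:
CAD 7,016,000.00 × 7.1292 = NOK 50,018,467.20
NOK 50,018,467.20 × 1.6515 = ZAR 82,605,498.58
ZAR 82,605,498.58 ÷ 11.500 = CAD 7,183,086.83
Profit = CAD 7,183,086.83 − CAD 7,016,000.00

Profit: CAD 167,086.83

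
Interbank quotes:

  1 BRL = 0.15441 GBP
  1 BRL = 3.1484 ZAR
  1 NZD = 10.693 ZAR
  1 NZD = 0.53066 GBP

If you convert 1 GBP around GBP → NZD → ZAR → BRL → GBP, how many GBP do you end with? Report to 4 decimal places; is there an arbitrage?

0.9883 (arbitrage exists)

Around GBP → NZD → ZAR → BRL → GBP: 1 ÷ 0.53066 × 10.693 ÷ 3.1484 × 0.15441 = 0.988254
Product < 1; profitable direction is GBP → BRL → ZAR → NZD → GBP.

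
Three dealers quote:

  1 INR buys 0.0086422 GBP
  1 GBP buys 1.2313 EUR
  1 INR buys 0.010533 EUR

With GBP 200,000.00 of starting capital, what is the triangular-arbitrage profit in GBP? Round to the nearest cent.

Profitable loop is GBP → EUR → INR → GBP:
GBP 200,000.00 × 1.2313 = EUR 246,260.00
EUR 246,260.00 ÷ 0.010533 = INR 23,379,853.79
INR 23,379,853.79 × 0.0086422 = GBP 202,053.37
Profit = GBP 202,053.37 − GBP 200,000.00

Profit: GBP 2,053.37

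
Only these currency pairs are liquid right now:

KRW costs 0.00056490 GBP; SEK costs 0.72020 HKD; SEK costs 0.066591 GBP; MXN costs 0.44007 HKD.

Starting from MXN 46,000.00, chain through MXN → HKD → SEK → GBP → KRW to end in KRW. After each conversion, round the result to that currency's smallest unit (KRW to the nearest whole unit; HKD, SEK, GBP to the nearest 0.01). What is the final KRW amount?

MXN 46,000.00 × 0.44007 = HKD 20,243.22
HKD 20,243.22 ÷ 0.72020 = SEK 28,107.78
SEK 28,107.78 × 0.066591 = GBP 1,871.73
GBP 1,871.73 ÷ 0.00056490 = KRW 3,313,383

KRW 3,313,383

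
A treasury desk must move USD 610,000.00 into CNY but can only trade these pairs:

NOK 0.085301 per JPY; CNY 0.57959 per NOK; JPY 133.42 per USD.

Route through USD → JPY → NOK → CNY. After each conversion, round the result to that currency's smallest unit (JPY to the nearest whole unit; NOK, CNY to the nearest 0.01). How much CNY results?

USD 610,000.00 × 133.42 = JPY 81,386,200
JPY 81,386,200 × 0.085301 = NOK 6,942,324.25
NOK 6,942,324.25 × 0.57959 = CNY 4,023,701.71

CNY 4,023,701.71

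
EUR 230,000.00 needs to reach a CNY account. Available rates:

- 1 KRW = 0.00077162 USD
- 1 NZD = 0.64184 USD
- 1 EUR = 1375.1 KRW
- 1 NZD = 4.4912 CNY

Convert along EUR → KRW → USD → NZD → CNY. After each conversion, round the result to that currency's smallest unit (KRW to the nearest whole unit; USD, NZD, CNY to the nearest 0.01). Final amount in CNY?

CNY 1,707,659.20

EUR 230,000.00 × 1375.1 = KRW 316,273,000
KRW 316,273,000 × 0.00077162 = USD 244,042.57
USD 244,042.57 ÷ 0.64184 = NZD 380,223.37
NZD 380,223.37 × 4.4912 = CNY 1,707,659.20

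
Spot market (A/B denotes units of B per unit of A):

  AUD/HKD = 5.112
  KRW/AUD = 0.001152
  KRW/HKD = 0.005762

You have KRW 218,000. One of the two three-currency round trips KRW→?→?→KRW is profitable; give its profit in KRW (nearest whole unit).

Profit: KRW 4,806

Profitable loop is KRW → AUD → HKD → KRW:
KRW 218,000 × 0.001152 = AUD 251.14
AUD 251.14 × 5.112 = HKD 1,283.81
HKD 1,283.81 ÷ 0.005762 = KRW 222,806
Profit = KRW 222,806 − KRW 218,000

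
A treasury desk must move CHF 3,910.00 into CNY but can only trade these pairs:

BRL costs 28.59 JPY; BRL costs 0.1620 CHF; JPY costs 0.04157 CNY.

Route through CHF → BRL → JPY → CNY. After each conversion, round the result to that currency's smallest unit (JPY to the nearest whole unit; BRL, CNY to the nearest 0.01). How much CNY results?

CHF 3,910.00 ÷ 0.1620 = BRL 24,135.80
BRL 24,135.80 × 28.59 = JPY 690,043
JPY 690,043 × 0.04157 = CNY 28,685.09

CNY 28,685.09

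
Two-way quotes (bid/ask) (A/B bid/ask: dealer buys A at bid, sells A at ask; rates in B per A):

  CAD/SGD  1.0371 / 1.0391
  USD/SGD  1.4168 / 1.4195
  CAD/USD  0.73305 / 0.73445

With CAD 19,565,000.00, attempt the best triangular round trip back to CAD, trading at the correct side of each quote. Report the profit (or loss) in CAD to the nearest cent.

Net result: CAD -9,692.31 (no profitable arbitrage after spreads)

Best loop CAD → USD → SGD → CAD:
CAD 19,565,000.00 × 0.73305 (sell CAD at bid) = USD 14,342,123.25
USD 14,342,123.25 × 1.4168 (sell USD at bid) = SGD 20,319,920.22
SGD 20,319,920.22 ÷ 1.0391 (buy CAD at ask) = CAD 19,555,307.69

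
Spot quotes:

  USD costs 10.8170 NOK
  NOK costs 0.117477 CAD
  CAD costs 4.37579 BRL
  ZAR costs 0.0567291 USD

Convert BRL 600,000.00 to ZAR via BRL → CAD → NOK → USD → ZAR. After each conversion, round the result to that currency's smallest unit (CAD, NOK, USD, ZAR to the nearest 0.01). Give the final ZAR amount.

BRL 600,000.00 ÷ 4.37579 = CAD 137,118.10
CAD 137,118.10 ÷ 0.117477 = NOK 1,167,191.02
NOK 1,167,191.02 ÷ 10.8170 = USD 107,903.39
USD 107,903.39 ÷ 0.0567291 = ZAR 1,902,081.82

ZAR 1,902,081.82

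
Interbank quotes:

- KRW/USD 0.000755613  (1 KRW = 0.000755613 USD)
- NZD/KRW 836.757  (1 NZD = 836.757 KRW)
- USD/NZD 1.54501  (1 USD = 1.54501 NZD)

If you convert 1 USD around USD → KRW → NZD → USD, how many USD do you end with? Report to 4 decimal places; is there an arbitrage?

1.0237 (arbitrage exists)

Around USD → KRW → NZD → USD: 1 ÷ 0.000755613 ÷ 836.757 ÷ 1.54501 = 1.023693
Product > 1; profitable direction is USD → KRW → NZD → USD.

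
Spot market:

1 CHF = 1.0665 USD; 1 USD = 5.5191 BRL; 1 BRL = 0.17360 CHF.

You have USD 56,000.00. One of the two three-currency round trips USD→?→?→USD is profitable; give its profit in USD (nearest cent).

Profit: USD 1,222.51

Profitable loop is USD → BRL → CHF → USD:
USD 56,000.00 × 5.5191 = BRL 309,069.60
BRL 309,069.60 × 0.17360 = CHF 53,654.48
CHF 53,654.48 × 1.0665 = USD 57,222.51
Profit = USD 57,222.51 − USD 56,000.00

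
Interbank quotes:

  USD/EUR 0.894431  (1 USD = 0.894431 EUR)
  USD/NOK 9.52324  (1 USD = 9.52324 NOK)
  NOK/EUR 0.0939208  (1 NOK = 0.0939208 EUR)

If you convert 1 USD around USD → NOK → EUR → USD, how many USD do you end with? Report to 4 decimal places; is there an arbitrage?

Around USD → NOK → EUR → USD: 1 × 9.52324 × 0.0939208 ÷ 0.894431 = 0.999999
Product ≈ 1 (deviation 0.000%, within rounding noise).

1.0000 (no arbitrage)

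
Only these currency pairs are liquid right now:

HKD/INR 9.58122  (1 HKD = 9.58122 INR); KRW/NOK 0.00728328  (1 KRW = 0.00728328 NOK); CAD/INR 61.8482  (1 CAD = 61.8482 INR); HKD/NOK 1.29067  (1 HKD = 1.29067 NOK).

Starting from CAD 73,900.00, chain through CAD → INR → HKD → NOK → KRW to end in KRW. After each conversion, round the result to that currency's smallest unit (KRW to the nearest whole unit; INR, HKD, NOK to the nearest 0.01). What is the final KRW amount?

KRW 84,535,457

CAD 73,900.00 × 61.8482 = INR 4,570,581.98
INR 4,570,581.98 ÷ 9.58122 = HKD 477,035.49
HKD 477,035.49 × 1.29067 = NOK 615,695.40
NOK 615,695.40 ÷ 0.00728328 = KRW 84,535,457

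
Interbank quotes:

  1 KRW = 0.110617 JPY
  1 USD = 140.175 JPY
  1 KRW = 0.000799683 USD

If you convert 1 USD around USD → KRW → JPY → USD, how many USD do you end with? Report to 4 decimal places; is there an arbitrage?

Around USD → KRW → JPY → USD: 1 ÷ 0.000799683 × 0.110617 ÷ 140.175 = 0.986810
Product < 1; profitable direction is USD → JPY → KRW → USD.

0.9868 (arbitrage exists)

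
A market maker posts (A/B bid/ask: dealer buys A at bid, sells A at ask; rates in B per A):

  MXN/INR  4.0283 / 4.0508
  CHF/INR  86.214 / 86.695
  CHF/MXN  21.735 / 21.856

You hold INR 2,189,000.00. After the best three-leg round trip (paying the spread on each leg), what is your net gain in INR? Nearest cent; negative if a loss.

Best loop INR → CHF → MXN → INR:
INR 2,189,000.00 ÷ 86.695 (buy CHF at ask) = CHF 25,249.44
CHF 25,249.44 × 21.735 (sell CHF at bid) = MXN 548,796.53
MXN 548,796.53 × 4.0283 (sell MXN at bid) = INR 2,210,717.05

Net profit: INR 21,717.05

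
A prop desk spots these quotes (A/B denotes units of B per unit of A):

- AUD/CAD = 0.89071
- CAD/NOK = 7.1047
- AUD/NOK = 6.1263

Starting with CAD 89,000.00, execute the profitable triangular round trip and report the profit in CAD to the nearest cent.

Profitable loop is CAD → NOK → AUD → CAD:
CAD 89,000.00 × 7.1047 = NOK 632,318.30
NOK 632,318.30 ÷ 6.1263 = AUD 103,213.73
AUD 103,213.73 × 0.89071 = CAD 91,933.51
Profit = CAD 91,933.51 − CAD 89,000.00

Profit: CAD 2,933.51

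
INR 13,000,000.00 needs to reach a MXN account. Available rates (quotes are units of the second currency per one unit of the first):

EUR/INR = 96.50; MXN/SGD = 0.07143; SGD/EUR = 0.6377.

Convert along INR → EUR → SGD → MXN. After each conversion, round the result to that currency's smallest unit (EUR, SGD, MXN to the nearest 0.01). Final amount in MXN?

INR 13,000,000.00 ÷ 96.50 = EUR 134,715.03
EUR 134,715.03 ÷ 0.6377 = SGD 211,251.42
SGD 211,251.42 ÷ 0.07143 = MXN 2,957,460.73

MXN 2,957,460.73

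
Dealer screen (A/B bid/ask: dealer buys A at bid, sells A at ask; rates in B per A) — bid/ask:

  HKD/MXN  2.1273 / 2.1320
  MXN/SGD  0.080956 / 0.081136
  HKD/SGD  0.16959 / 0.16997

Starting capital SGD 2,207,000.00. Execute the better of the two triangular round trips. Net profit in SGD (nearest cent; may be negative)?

Best loop SGD → HKD → MXN → SGD:
SGD 2,207,000.00 ÷ 0.16997 (buy HKD at ask) = HKD 12,984,644.35
HKD 12,984,644.35 × 2.1273 (sell HKD at bid) = MXN 27,622,233.92
MXN 27,622,233.92 × 0.080956 (sell MXN at bid) = SGD 2,236,185.57

Net profit: SGD 29,185.57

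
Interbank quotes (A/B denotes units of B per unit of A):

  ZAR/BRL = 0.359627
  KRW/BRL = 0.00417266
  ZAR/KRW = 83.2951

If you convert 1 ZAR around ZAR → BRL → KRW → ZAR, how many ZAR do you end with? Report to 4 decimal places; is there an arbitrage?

Around ZAR → BRL → KRW → ZAR: 1 × 0.359627 ÷ 0.00417266 ÷ 83.2951 = 1.034713
Product > 1; profitable direction is ZAR → BRL → KRW → ZAR.

1.0347 (arbitrage exists)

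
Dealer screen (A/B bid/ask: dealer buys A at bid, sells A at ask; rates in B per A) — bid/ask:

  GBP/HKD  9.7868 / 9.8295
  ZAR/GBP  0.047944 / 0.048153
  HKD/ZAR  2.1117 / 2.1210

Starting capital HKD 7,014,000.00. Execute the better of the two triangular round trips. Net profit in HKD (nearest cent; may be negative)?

Best loop HKD → GBP → ZAR → HKD:
HKD 7,014,000.00 ÷ 9.8295 (buy GBP at ask) = GBP 713,566.31
GBP 713,566.31 ÷ 0.048153 (buy ZAR at ask) = ZAR 14,818,730.00
ZAR 14,818,730.00 ÷ 2.1210 (buy HKD at ask) = HKD 6,986,671.38

Net result: HKD -27,328.62 (no profitable arbitrage after spreads)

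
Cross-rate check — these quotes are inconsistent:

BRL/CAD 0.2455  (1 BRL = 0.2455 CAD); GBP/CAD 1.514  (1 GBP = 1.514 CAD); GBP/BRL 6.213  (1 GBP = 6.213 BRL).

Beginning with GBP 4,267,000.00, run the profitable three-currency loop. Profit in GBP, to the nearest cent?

Profitable loop is GBP → BRL → CAD → GBP:
GBP 4,267,000.00 × 6.213 = BRL 26,510,871.00
BRL 26,510,871.00 × 0.2455 = CAD 6,508,418.83
CAD 6,508,418.83 ÷ 1.514 = GBP 4,298,823.53
Profit = GBP 4,298,823.53 − GBP 4,267,000.00

Profit: GBP 31,823.53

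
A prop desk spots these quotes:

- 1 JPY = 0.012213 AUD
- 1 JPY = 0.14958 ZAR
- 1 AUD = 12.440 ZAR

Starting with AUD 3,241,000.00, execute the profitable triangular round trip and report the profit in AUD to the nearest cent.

Profitable loop is AUD → ZAR → JPY → AUD:
AUD 3,241,000.00 × 12.440 = ZAR 40,318,040.00
ZAR 40,318,040.00 ÷ 0.14958 = JPY 269,541,650
JPY 269,541,650 × 0.012213 = AUD 3,291,912.17
Profit = AUD 3,291,912.17 − AUD 3,241,000.00

Profit: AUD 50,912.17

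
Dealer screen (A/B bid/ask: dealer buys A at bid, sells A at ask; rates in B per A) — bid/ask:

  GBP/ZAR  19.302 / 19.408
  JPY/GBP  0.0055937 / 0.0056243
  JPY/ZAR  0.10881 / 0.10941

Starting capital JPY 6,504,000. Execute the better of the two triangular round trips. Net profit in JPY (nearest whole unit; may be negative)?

Best loop JPY → ZAR → GBP → JPY:
JPY 6,504,000 × 0.10881 (sell JPY at bid) = ZAR 707,700.24
ZAR 707,700.24 ÷ 19.408 (buy GBP at ask) = GBP 36,464.36
GBP 36,464.36 ÷ 0.0056243 (buy JPY at ask) = JPY 6,483,359

Net result: JPY -20,641 (no profitable arbitrage after spreads)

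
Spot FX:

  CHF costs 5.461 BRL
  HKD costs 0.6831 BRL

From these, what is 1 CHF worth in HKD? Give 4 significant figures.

CHF/HKD = 7.994

1 CHF × 5.461 = 5.461 BRL
5.461 BRL ÷ 0.6831 = 7.99444 HKD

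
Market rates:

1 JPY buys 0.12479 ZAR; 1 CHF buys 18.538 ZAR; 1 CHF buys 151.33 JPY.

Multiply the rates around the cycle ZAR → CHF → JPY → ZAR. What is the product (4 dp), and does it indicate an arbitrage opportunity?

1.0187 (arbitrage exists)

Around ZAR → CHF → JPY → ZAR: 1 ÷ 18.538 × 151.33 × 0.12479 = 1.018690
Product > 1; profitable direction is ZAR → CHF → JPY → ZAR.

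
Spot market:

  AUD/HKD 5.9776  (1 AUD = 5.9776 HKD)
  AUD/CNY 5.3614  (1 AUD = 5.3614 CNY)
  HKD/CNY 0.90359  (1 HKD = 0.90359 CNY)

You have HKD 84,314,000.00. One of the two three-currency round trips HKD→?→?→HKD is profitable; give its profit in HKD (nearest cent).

Profit: HKD 627,465.50

Profitable loop is HKD → CNY → AUD → HKD:
HKD 84,314,000.00 × 0.90359 = CNY 76,185,287.26
CNY 76,185,287.26 ÷ 5.3614 = AUD 14,209,961.44
AUD 14,209,961.44 × 5.9776 = HKD 84,941,465.50
Profit = HKD 84,941,465.50 − HKD 84,314,000.00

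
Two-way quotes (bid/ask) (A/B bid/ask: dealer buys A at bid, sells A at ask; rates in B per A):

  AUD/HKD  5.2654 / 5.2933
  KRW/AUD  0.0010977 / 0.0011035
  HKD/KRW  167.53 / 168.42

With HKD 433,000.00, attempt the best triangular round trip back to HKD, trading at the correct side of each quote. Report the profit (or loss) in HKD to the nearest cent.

Net profit: HKD 7,144.61

Best loop HKD → AUD → KRW → HKD:
HKD 433,000.00 ÷ 5.2933 (buy AUD at ask) = AUD 81,801.52
AUD 81,801.52 ÷ 0.0011035 (buy KRW at ask) = KRW 74,129,155
KRW 74,129,155 ÷ 168.42 (buy HKD at ask) = HKD 440,144.61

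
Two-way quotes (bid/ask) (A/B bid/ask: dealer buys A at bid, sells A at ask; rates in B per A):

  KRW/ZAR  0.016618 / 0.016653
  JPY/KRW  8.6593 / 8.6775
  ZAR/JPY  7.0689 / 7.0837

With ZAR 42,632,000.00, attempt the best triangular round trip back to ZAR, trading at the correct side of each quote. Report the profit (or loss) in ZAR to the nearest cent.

Net profit: ZAR 733,972.07

Best loop ZAR → JPY → KRW → ZAR:
ZAR 42,632,000.00 × 7.0689 (sell ZAR at bid) = JPY 301,361,345
JPY 301,361,345 × 8.6593 (sell JPY at bid) = KRW 2,609,578,293
KRW 2,609,578,293 × 0.016618 (sell KRW at bid) = ZAR 43,365,972.07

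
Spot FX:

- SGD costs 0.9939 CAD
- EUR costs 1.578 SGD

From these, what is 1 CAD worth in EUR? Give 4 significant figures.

1 CAD ÷ 0.9939 = 1.00614 SGD
1.00614 SGD ÷ 1.578 = 0.637603 EUR

CAD/EUR = 0.6376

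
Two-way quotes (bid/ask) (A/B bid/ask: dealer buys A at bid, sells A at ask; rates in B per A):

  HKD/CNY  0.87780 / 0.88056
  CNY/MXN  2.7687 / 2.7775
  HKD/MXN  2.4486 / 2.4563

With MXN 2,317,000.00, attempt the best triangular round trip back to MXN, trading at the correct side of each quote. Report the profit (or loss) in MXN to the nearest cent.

Net profit: MXN 2,694.85

Best loop MXN → CNY → HKD → MXN:
MXN 2,317,000.00 ÷ 2.7775 (buy CNY at ask) = CNY 834,203.42
CNY 834,203.42 ÷ 0.88056 (buy HKD at ask) = HKD 947,355.57
HKD 947,355.57 × 2.4486 (sell HKD at bid) = MXN 2,319,694.85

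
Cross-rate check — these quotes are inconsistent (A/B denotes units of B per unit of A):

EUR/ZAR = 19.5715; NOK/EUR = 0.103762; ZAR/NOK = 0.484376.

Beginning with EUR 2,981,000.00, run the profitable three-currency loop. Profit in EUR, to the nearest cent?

Profit: EUR 49,518.32

Profitable loop is EUR → NOK → ZAR → EUR:
EUR 2,981,000.00 ÷ 0.103762 = NOK 28,729,207.22
NOK 28,729,207.22 ÷ 0.484376 = ZAR 59,311,789.24
ZAR 59,311,789.24 ÷ 19.5715 = EUR 3,030,518.32
Profit = EUR 3,030,518.32 − EUR 2,981,000.00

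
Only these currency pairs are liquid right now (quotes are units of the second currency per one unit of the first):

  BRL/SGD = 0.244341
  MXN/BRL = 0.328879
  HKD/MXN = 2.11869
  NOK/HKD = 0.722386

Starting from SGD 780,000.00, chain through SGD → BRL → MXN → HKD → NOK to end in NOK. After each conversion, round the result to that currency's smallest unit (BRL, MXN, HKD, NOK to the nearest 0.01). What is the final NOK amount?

NOK 6,341,987.41

SGD 780,000.00 ÷ 0.244341 = BRL 3,192,260.00
BRL 3,192,260.00 ÷ 0.328879 = MXN 9,706,487.80
MXN 9,706,487.80 ÷ 2.11869 = HKD 4,581,362.92
HKD 4,581,362.92 ÷ 0.722386 = NOK 6,341,987.41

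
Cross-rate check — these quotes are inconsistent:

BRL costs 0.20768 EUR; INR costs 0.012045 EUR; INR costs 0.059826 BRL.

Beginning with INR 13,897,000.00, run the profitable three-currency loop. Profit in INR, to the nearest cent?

Profitable loop is INR → BRL → EUR → INR:
INR 13,897,000.00 × 0.059826 = BRL 831,401.92
BRL 831,401.92 × 0.20768 = EUR 172,665.55
EUR 172,665.55 ÷ 0.012045 = INR 14,335,039.53
Profit = INR 14,335,039.53 − INR 13,897,000.00

Profit: INR 438,039.53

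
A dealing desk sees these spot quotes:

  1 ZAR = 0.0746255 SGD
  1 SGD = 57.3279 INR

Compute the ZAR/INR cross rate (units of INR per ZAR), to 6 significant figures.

ZAR/INR = 4.27812

1 ZAR × 0.0746255 = 0.0746255 SGD
0.0746255 SGD × 57.3279 = 4.27812 INR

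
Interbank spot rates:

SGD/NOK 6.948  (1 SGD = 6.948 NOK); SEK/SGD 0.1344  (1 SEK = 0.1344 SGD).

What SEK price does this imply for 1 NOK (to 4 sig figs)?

1 NOK ÷ 6.948 = 0.143926 SGD
0.143926 SGD ÷ 0.1344 = 1.07088 SEK

NOK/SEK = 1.071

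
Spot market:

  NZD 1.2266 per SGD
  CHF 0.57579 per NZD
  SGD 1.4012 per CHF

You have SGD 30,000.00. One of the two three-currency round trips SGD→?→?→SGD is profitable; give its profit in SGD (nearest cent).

Profit: SGD 314.75

Profitable loop is SGD → CHF → NZD → SGD:
SGD 30,000.00 ÷ 1.4012 = CHF 21,410.22
CHF 21,410.22 ÷ 0.57579 = NZD 37,184.08
NZD 37,184.08 ÷ 1.2266 = SGD 30,314.75
Profit = SGD 30,314.75 − SGD 30,000.00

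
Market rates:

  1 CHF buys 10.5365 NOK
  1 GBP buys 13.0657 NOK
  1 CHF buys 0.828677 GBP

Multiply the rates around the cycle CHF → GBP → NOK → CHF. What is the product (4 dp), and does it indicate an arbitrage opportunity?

1.0276 (arbitrage exists)

Around CHF → GBP → NOK → CHF: 1 × 0.828677 × 13.0657 ÷ 10.5365 = 1.027594
Product > 1; profitable direction is CHF → GBP → NOK → CHF.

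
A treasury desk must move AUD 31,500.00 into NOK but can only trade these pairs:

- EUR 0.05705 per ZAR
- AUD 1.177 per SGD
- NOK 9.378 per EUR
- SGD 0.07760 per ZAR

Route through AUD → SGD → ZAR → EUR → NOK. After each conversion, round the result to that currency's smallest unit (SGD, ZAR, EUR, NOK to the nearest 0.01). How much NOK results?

AUD 31,500.00 ÷ 1.177 = SGD 26,762.96
SGD 26,762.96 ÷ 0.07760 = ZAR 344,883.51
ZAR 344,883.51 × 0.05705 = EUR 19,675.60
EUR 19,675.60 × 9.378 = NOK 184,517.78

NOK 184,517.78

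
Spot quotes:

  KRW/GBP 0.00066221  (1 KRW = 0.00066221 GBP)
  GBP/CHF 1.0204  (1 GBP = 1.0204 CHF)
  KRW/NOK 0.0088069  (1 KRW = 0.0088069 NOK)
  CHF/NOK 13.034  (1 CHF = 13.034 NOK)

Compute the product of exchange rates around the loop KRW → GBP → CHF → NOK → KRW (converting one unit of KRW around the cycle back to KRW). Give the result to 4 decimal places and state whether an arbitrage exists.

1.0000 (no arbitrage)

Around KRW → GBP → CHF → NOK → KRW: 1 × 0.00066221 × 1.0204 × 13.034 ÷ 0.0088069 = 1.000048
Product ≈ 1 (deviation 0.005%, within rounding noise).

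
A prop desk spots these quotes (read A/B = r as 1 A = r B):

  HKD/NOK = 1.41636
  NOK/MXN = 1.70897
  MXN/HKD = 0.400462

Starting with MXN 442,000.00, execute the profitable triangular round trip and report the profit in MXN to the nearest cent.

Profit: MXN 13,987.42

Profitable loop is MXN → NOK → HKD → MXN:
MXN 442,000.00 ÷ 1.70897 = NOK 258,635.32
NOK 258,635.32 ÷ 1.41636 = HKD 182,605.64
HKD 182,605.64 ÷ 0.400462 = MXN 455,987.42
Profit = MXN 455,987.42 − MXN 442,000.00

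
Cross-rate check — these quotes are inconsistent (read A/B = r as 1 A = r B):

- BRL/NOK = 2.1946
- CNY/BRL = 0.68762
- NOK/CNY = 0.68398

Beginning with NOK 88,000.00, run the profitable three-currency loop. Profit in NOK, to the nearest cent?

Profitable loop is NOK → CNY → BRL → NOK:
NOK 88,000.00 × 0.68398 = CNY 60,190.24
CNY 60,190.24 × 0.68762 = BRL 41,388.01
BRL 41,388.01 × 2.1946 = NOK 90,830.13
Profit = NOK 90,830.13 − NOK 88,000.00

Profit: NOK 2,830.13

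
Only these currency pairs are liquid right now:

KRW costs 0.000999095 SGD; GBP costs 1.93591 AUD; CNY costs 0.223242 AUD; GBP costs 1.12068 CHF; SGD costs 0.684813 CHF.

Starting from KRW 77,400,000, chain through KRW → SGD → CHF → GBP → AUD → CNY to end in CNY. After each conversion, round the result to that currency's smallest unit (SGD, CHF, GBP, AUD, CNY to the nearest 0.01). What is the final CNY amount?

KRW 77,400,000 × 0.000999095 = SGD 77,329.95
SGD 77,329.95 × 0.684813 = CHF 52,956.56
CHF 52,956.56 ÷ 1.12068 = GBP 47,253.95
GBP 47,253.95 × 1.93591 = AUD 91,479.39
AUD 91,479.39 ÷ 0.223242 = CNY 409,776.79

CNY 409,776.79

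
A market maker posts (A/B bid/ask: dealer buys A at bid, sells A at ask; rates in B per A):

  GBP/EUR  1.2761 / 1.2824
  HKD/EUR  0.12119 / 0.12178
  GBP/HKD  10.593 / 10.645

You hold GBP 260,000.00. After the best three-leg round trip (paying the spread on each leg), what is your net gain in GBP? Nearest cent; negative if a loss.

Best loop GBP → HKD → EUR → GBP:
GBP 260,000.00 × 10.593 (sell GBP at bid) = HKD 2,754,180.00
HKD 2,754,180.00 × 0.12119 (sell HKD at bid) = EUR 333,779.07
EUR 333,779.07 ÷ 1.2824 (buy GBP at ask) = GBP 260,276.88

Net profit: GBP 276.88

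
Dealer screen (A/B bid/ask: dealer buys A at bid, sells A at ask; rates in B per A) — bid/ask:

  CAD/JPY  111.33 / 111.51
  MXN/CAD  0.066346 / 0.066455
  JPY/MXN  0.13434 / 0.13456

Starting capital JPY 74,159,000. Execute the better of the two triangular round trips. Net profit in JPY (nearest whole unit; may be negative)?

Net profit: JPY 212,477

Best loop JPY → CAD → MXN → JPY:
JPY 74,159,000 ÷ 111.51 (buy CAD at ask) = CAD 665,043.49
CAD 665,043.49 ÷ 0.066455 (buy MXN at ask) = MXN 10,007,425.99
MXN 10,007,425.99 ÷ 0.13456 (buy JPY at ask) = JPY 74,371,477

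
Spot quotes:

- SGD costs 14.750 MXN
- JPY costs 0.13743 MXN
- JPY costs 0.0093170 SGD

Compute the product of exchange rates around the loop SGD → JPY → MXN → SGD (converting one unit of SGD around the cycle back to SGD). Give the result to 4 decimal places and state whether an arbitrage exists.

Around SGD → JPY → MXN → SGD: 1 ÷ 0.0093170 × 0.13743 ÷ 14.750 = 1.000031
Product ≈ 1 (deviation 0.003%, within rounding noise).

1.0000 (no arbitrage)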